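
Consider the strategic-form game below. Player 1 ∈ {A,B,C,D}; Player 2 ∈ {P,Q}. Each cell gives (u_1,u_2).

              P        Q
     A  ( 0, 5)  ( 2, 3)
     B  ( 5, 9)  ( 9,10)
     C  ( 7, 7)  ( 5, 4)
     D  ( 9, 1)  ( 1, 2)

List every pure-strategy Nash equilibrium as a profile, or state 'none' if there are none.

PSNE = {(B,Q)}

(A,P): not NE [P1→D gives 9>0]
(A,Q): not NE [P1→B gives 9>2; P2→P gives 5>3]
(B,P): not NE [P1→D gives 9>5; P2→Q gives 10>9]
(B,Q): NE
(C,P): not NE [P1→D gives 9>7]
(C,Q): not NE [P1→B gives 9>5; P2→P gives 7>4]
(D,P): not NE [P2→Q gives 2>1]
(D,Q): not NE [P1→B gives 9>1]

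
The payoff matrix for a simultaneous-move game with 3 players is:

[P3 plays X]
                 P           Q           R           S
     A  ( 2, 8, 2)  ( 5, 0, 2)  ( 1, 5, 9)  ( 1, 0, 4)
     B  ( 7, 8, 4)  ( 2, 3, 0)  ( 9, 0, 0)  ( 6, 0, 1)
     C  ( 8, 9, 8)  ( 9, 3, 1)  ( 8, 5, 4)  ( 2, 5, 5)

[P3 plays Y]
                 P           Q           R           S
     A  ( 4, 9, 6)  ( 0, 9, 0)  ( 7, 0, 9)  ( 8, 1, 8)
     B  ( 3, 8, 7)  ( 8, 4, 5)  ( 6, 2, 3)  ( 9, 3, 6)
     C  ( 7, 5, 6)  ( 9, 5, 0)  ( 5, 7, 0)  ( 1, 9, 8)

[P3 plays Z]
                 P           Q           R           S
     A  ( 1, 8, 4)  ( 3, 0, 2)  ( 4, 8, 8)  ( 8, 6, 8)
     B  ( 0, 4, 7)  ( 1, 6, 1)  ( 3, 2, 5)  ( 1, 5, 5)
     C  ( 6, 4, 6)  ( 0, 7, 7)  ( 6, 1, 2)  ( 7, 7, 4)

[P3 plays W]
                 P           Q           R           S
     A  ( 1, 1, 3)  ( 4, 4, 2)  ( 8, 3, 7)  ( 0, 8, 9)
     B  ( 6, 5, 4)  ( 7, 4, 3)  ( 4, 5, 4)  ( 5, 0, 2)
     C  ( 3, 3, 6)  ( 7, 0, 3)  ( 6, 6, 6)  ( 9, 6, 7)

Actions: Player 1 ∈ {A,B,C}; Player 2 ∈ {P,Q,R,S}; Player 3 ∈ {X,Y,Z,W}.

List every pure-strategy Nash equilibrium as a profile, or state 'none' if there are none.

Nash profiles: (C,P,X)

(A,P,X): not NE [P1→C gives 8>2; P3→Y gives 6>2]
(A,P,Y): not NE [P1→C gives 7>4]
(A,P,Z): not NE [P1→C gives 6>1; P3→Y gives 6>4]
(A,P,W): not NE [P1→B gives 6>1; P2→S gives 8>1; P3→Y gives 6>3]
(A,Q,X): not NE [P1→C gives 9>5; P2→P gives 8>0]
(A,Q,Y): not NE [P1→C gives 9>0; P3→W gives 2>0]
(A,Q,Z): not NE [P2→R gives 8>0]
(A,Q,W): not NE [P1→C gives 7>4; P2→S gives 8>4]
(A,R,X): not NE [P1→B gives 9>1; P2→P gives 8>5]
(A,R,Y): not NE [P2→Q gives 9>0]
(A,R,Z): not NE [P1→C gives 6>4; P3→Y gives 9>8]
(A,R,W): not NE [P2→S gives 8>3; P3→Y gives 9>7]
(A,S,X): not NE [P1→B gives 6>1; P2→P gives 8>0; P3→W gives 9>4]
(A,S,Y): not NE [P1→B gives 9>8; P2→Q gives 9>1; P3→W gives 9>8]
(A,S,Z): not NE [P2→R gives 8>6; P3→W gives 9>8]
(A,S,W): not NE [P1→C gives 9>0]
(B,P,X): not NE [P1→C gives 8>7; P3→Z gives 7>4]
(B,P,Y): not NE [P1→C gives 7>3]
(B,P,Z): not NE [P1→C gives 6>0; P2→Q gives 6>4]
(B,P,W): not NE [P3→Z gives 7>4]
(B,Q,X): not NE [P1→C gives 9>2; P2→P gives 8>3; P3→Y gives 5>0]
(B,Q,Y): not NE [P1→C gives 9>8; P2→P gives 8>4]
(B,Q,Z): not NE [P1→A gives 3>1; P3→Y gives 5>1]
(B,Q,W): not NE [P2→R gives 5>4; P3→Y gives 5>3]
(B,R,X): not NE [P2→P gives 8>0; P3→Z gives 5>0]
(B,R,Y): not NE [P1→A gives 7>6; P2→P gives 8>2; P3→Z gives 5>3]
(B,R,Z): not NE [P1→C gives 6>3; P2→Q gives 6>2]
(B,R,W): not NE [P1→A gives 8>4; P3→Z gives 5>4]
(B,S,X): not NE [P2→P gives 8>0; P3→Y gives 6>1]
(B,S,Y): not NE [P2→P gives 8>3]
(B,S,Z): not NE [P1→A gives 8>1; P2→Q gives 6>5; P3→Y gives 6>5]
(B,S,W): not NE [P1→C gives 9>5; P2→R gives 5>0; P3→Y gives 6>2]
(C,P,X): NE
(C,P,Y): not NE [P2→S gives 9>5; P3→X gives 8>6]
(C,P,Z): not NE [P2→S gives 7>4; P3→X gives 8>6]
(C,P,W): not NE [P1→B gives 6>3; P2→S gives 6>3; P3→X gives 8>6]
(C,Q,X): not NE [P2→P gives 9>3; P3→Z gives 7>1]
(C,Q,Y): not NE [P2→S gives 9>5; P3→Z gives 7>0]
(C,Q,Z): not NE [P1→A gives 3>0]
(C,Q,W): not NE [P2→S gives 6>0; P3→Z gives 7>3]
(C,R,X): not NE [P1→B gives 9>8; P2→P gives 9>5; P3→W gives 6>4]
(C,R,Y): not NE [P1→A gives 7>5; P2→S gives 9>7; P3→W gives 6>0]
(C,R,Z): not NE [P2→S gives 7>1; P3→W gives 6>2]
(C,R,W): not NE [P1→A gives 8>6]
(C,S,X): not NE [P1→B gives 6>2; P2→P gives 9>5; P3→Y gives 8>5]
(C,S,Y): not NE [P1→B gives 9>1]
(C,S,Z): not NE [P1→A gives 8>7; P3→Y gives 8>4]
(C,S,W): not NE [P3→Y gives 8>7]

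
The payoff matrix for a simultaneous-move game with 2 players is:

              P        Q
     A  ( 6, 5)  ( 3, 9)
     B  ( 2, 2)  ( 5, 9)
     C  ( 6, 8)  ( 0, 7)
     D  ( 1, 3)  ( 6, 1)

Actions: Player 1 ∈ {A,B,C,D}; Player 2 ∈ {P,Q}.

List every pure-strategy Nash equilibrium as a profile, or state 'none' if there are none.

Nash profiles: (C,P)

(A,P): not NE [P2→Q gives 9>5]
(A,Q): not NE [P1→D gives 6>3]
(B,P): not NE [P1→C gives 6>2; P2→Q gives 9>2]
(B,Q): not NE [P1→D gives 6>5]
(C,P): NE
(C,Q): not NE [P1→D gives 6>0; P2→P gives 8>7]
(D,P): not NE [P1→C gives 6>1]
(D,Q): not NE [P2→P gives 3>1]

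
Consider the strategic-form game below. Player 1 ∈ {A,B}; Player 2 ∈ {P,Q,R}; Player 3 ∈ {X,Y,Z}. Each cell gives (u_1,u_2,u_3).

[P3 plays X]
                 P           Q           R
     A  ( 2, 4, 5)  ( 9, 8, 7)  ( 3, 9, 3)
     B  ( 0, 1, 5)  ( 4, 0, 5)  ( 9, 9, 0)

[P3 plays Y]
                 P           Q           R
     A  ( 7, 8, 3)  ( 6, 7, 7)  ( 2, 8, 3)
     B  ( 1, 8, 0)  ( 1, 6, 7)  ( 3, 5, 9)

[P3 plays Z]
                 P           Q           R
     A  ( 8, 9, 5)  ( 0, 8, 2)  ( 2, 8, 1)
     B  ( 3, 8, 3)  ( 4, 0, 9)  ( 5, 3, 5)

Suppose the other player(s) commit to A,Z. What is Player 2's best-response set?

P2 best: {P}

u_2(P vs A,Z) = 9
u_2(Q vs A,Z) = 8
u_2(R vs A,Z) = 8
max payoff 9 at {P}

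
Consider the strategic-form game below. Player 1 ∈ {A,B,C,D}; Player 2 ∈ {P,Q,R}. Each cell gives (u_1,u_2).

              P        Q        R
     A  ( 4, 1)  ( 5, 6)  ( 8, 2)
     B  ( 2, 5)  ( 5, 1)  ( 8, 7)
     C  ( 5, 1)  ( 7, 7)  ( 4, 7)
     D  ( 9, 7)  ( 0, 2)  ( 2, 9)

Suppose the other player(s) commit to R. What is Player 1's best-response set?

argmax u_1 = {A,B}

u_1(A vs R) = 8
u_1(B vs R) = 8
u_1(C vs R) = 4
u_1(D vs R) = 2
max payoff 8 at {A,B}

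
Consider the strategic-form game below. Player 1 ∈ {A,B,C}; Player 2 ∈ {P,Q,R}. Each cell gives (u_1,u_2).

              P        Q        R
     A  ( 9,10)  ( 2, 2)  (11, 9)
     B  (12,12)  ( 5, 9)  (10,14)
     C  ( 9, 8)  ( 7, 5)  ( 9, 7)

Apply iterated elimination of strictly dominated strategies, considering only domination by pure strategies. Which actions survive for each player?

Remaining: P1:{A,B} P2:{P,R}

P2 drop Q (P beats it: A:10>2 B:12>9 C:8>5)
P1 drop C (B beats it: P:12>9 R:10>9)
P1→{A,B} P2→{P,R}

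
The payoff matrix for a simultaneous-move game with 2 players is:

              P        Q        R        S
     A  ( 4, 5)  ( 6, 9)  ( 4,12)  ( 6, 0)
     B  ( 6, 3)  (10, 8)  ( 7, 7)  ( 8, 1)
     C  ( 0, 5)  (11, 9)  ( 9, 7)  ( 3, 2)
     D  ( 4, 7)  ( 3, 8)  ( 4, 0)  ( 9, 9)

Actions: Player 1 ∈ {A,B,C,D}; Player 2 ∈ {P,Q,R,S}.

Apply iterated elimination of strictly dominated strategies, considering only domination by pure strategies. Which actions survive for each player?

P1 drop A (B beats it: P:6>4 Q:10>6 R:7>4 S:8>6)
P2 drop P (Q beats it: B:8>3 C:9>5 D:8>7)
P2 drop R (Q beats it: B:8>7 C:9>7 D:8>0)
P1→{B,C,D} P2→{Q,S}

Survivors P1:{B,C,D} P2:{Q,S}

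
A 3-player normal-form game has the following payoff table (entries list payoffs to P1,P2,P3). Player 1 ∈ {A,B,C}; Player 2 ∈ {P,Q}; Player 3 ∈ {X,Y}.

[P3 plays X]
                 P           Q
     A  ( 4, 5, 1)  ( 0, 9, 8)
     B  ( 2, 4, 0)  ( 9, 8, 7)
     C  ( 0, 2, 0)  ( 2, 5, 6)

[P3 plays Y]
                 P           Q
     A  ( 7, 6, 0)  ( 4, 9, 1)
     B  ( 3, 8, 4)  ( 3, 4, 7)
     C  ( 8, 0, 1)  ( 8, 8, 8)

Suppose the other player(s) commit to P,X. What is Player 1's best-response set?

u_1(A vs P,X) = 4
u_1(B vs P,X) = 2
u_1(C vs P,X) = 0
max payoff 4 at {A}

BR_1 = {A}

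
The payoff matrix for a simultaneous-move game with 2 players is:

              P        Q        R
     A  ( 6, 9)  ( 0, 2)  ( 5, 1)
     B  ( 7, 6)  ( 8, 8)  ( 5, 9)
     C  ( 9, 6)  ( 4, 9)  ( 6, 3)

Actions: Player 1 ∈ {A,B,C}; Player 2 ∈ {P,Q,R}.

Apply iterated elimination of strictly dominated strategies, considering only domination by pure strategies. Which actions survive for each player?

P1 drop A (C beats it: P:9>6 Q:4>0 R:6>5)
P2 drop P (Q beats it: B:8>6 C:9>6)
P1→{B,C} P2→{Q,R}

Survivors P1:{B,C} P2:{Q,R}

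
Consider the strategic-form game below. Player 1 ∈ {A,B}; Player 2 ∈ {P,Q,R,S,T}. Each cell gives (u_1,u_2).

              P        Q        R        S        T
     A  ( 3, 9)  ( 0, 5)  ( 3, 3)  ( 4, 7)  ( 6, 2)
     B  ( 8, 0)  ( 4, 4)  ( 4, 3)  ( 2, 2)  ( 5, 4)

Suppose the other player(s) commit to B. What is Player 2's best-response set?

u_2(P vs B) = 0
u_2(Q vs B) = 4
u_2(R vs B) = 3
u_2(S vs B) = 2
u_2(T vs B) = 4
max payoff 4 at {Q,T}

P2 best: {Q,T}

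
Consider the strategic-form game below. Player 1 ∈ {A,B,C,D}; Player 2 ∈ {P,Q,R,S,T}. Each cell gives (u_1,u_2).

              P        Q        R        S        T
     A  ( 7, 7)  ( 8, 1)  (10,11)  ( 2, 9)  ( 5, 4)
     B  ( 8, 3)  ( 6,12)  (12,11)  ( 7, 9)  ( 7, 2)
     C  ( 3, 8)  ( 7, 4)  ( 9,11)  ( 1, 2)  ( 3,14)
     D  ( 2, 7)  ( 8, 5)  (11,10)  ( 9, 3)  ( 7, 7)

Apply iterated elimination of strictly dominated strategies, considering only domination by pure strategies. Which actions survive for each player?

Survivors P1:{A,B,D} P2:{Q,R}

P1 drop C (A beats it: P:7>3 Q:8>7 R:10>9 S:2>1 T:5>3)
P2 drop P (R beats it: A:11>7 B:11>3 D:10>7)
P2 drop S (R beats it: A:11>9 B:11>9 D:10>3)
P2 drop T (R beats it: A:11>4 B:11>2 D:10>7)
P1→{A,B,D} P2→{Q,R}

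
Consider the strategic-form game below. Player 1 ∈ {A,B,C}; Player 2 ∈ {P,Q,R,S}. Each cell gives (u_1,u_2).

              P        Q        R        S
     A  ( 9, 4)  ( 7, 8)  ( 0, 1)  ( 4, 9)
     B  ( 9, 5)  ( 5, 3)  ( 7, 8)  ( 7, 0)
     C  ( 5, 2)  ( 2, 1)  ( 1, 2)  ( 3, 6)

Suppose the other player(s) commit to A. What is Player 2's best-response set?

BR_2 = {S}

u_2(P vs A) = 4
u_2(Q vs A) = 8
u_2(R vs A) = 1
u_2(S vs A) = 9
max payoff 9 at {S}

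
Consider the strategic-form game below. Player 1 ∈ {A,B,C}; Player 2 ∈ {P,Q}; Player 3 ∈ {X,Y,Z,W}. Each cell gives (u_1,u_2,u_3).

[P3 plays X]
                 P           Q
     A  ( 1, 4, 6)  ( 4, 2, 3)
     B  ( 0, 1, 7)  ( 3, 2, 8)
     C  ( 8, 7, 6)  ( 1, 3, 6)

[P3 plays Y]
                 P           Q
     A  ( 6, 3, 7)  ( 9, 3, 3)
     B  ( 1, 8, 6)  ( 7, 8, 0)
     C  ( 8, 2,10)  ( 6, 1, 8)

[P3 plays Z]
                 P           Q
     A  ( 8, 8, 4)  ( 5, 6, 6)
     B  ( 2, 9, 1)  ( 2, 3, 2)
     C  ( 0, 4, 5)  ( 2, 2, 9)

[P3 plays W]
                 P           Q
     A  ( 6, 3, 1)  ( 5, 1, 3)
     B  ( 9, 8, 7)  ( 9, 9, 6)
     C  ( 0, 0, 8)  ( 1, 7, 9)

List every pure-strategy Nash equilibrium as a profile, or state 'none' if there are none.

NE set: (C,P,Y)

(A,P,X): not NE [P1→C gives 8>1; P3→Y gives 7>6]
(A,P,Y): not NE [P1→C gives 8>6]
(A,P,Z): not NE [P3→Y gives 7>4]
(A,P,W): not NE [P1→B gives 9>6; P3→Y gives 7>1]
(A,Q,X): not NE [P2→P gives 4>2; P3→Z gives 6>3]
(A,Q,Y): not NE [P3→Z gives 6>3]
(A,Q,Z): not NE [P2→P gives 8>6]
(A,Q,W): not NE [P1→B gives 9>5; P2→P gives 3>1; P3→Z gives 6>3]
(B,P,X): not NE [P1→C gives 8>0; P2→Q gives 2>1]
(B,P,Y): not NE [P1→C gives 8>1; P3→W gives 7>6]
(B,P,Z): not NE [P1→A gives 8>2; P3→W gives 7>1]
(B,P,W): not NE [P2→Q gives 9>8]
(B,Q,X): not NE [P1→A gives 4>3]
(B,Q,Y): not NE [P1→A gives 9>7; P3→X gives 8>0]
(B,Q,Z): not NE [P1→A gives 5>2; P2→P gives 9>3; P3→X gives 8>2]
(B,Q,W): not NE [P3→X gives 8>6]
(C,P,X): not NE [P3→Y gives 10>6]
(C,P,Y): NE
(C,P,Z): not NE [P1→A gives 8>0; P3→Y gives 10>5]
(C,P,W): not NE [P1→B gives 9>0; P2→Q gives 7>0; P3→Y gives 10>8]
(C,Q,X): not NE [P1→A gives 4>1; P2→P gives 7>3; P3→W gives 9>6]
(C,Q,Y): not NE [P1→A gives 9>6; P2→P gives 2>1; P3→W gives 9>8]
(C,Q,Z): not NE [P1→A gives 5>2; P2→P gives 4>2]
(C,Q,W): not NE [P1→B gives 9>1]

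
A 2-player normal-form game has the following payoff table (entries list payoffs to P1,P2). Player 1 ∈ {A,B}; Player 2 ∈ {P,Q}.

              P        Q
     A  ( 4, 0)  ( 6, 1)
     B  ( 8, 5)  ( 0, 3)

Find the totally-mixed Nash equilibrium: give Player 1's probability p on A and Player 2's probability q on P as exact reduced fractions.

P1 indiff ⇒ q·4+(1-q)·6 = q·8+(1-q)·0 ⇒ q(-4) = (1-q)(-6) ⇒ q = 3/5
P2 indiff ⇒ p·0+(1-p)·5 = p·1+(1-p)·3 ⇒ p(-1) = (1-p)(-2) ⇒ p = 2/3

P1 mixes 2/3 on A; P2 mixes 3/5 on P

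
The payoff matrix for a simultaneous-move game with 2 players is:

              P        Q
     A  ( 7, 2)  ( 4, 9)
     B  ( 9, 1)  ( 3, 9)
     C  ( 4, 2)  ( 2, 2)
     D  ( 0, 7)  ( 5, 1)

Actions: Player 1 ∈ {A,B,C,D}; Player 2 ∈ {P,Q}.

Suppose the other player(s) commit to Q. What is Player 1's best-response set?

BR_1 = {D}

u_1(A vs Q) = 4
u_1(B vs Q) = 3
u_1(C vs Q) = 2
u_1(D vs Q) = 5
max payoff 5 at {D}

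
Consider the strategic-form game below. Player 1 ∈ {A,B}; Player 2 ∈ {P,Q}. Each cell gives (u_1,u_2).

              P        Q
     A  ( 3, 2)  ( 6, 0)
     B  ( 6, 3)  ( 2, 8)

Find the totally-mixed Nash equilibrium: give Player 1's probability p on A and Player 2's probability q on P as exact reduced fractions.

P1 indiff ⇒ q·3+(1-q)·6 = q·6+(1-q)·2 ⇒ q(-3) = (1-q)(-4) ⇒ q = 4/7
P2 indiff ⇒ p·2+(1-p)·3 = p·0+(1-p)·8 ⇒ p(2) = (1-p)(5) ⇒ p = 5/7

p=5/7, q=4/7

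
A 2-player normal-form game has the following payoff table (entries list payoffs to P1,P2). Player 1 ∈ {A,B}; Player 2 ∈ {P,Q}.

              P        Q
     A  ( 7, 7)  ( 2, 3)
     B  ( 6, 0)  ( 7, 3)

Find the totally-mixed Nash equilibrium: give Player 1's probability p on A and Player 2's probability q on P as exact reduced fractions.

P1 indiff ⇒ q·7+(1-q)·2 = q·6+(1-q)·7 ⇒ q(1) = (1-q)(5) ⇒ q = 5/6
P2 indiff ⇒ p·7+(1-p)·0 = p·3+(1-p)·3 ⇒ p(4) = (1-p)(3) ⇒ p = 3/7

(p,q) = (3/7, 5/6)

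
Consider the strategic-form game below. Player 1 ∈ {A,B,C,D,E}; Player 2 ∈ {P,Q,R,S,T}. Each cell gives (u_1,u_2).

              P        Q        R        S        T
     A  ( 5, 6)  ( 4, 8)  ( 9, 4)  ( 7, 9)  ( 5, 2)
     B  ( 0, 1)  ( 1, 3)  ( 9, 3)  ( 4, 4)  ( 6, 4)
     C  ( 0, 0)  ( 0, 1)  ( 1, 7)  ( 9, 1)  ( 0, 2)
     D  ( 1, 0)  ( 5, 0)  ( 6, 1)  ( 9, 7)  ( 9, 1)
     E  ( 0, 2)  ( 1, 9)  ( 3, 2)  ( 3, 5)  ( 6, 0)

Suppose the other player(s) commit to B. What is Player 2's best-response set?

BR_2 = {S,T}

u_2(P vs B) = 1
u_2(Q vs B) = 3
u_2(R vs B) = 3
u_2(S vs B) = 4
u_2(T vs B) = 4
max payoff 4 at {S,T}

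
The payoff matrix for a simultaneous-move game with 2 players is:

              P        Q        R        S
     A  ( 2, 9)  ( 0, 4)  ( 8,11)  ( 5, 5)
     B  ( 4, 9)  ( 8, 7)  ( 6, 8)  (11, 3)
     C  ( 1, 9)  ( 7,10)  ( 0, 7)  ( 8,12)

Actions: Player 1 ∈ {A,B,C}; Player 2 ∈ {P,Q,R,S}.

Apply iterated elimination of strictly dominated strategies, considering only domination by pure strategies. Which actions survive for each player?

P1 drop C (B beats it: P:4>1 Q:8>7 R:6>0 S:11>8)
P2 drop Q (P beats it: A:9>4 B:9>7)
P2 drop S (P beats it: A:9>5 B:9>3)
P1→{A,B} P2→{P,R}

Survivors P1:{A,B} P2:{P,R}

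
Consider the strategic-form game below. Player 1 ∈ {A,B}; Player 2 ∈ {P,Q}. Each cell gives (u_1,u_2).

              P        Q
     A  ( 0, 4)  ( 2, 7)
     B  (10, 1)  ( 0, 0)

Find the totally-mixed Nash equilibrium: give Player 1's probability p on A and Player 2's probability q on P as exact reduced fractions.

P1 indiff ⇒ q·0+(1-q)·2 = q·10+(1-q)·0 ⇒ q(-10) = (1-q)(-2) ⇒ q = 1/6
P2 indiff ⇒ p·4+(1-p)·1 = p·7+(1-p)·0 ⇒ p(-3) = (1-p)(-1) ⇒ p = 1/4

(p,q) = (1/4, 1/6)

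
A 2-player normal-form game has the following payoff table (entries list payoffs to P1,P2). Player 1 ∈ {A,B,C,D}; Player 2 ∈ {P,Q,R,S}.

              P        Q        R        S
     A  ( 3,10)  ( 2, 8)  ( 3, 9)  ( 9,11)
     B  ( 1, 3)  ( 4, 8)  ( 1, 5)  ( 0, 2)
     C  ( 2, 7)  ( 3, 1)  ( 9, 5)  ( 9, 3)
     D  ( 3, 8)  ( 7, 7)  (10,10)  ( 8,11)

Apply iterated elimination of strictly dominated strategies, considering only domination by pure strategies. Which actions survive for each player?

P1 drop B (D beats it: P:3>1 Q:7>4 R:10>1 S:8>0)
P2 drop Q (P beats it: A:10>8 C:7>1 D:8>7)
P1→{A,C,D} P2→{P,R,S}

Survivors P1:{A,C,D} P2:{P,R,S}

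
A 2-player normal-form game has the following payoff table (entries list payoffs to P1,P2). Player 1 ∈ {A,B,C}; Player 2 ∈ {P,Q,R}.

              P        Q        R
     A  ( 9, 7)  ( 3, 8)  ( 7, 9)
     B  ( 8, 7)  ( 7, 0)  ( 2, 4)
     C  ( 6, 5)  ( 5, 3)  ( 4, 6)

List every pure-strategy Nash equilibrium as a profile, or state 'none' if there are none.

(A,P): not NE [P2→R gives 9>7]
(A,Q): not NE [P1→B gives 7>3; P2→R gives 9>8]
(A,R): NE
(B,P): not NE [P1→A gives 9>8]
(B,Q): not NE [P2→P gives 7>0]
(B,R): not NE [P1→A gives 7>2; P2→P gives 7>4]
(C,P): not NE [P1→A gives 9>6; P2→R gives 6>5]
(C,Q): not NE [P1→B gives 7>5; P2→R gives 6>3]
(C,R): not NE [P1→A gives 7>4]

PSNE = {(A,R)}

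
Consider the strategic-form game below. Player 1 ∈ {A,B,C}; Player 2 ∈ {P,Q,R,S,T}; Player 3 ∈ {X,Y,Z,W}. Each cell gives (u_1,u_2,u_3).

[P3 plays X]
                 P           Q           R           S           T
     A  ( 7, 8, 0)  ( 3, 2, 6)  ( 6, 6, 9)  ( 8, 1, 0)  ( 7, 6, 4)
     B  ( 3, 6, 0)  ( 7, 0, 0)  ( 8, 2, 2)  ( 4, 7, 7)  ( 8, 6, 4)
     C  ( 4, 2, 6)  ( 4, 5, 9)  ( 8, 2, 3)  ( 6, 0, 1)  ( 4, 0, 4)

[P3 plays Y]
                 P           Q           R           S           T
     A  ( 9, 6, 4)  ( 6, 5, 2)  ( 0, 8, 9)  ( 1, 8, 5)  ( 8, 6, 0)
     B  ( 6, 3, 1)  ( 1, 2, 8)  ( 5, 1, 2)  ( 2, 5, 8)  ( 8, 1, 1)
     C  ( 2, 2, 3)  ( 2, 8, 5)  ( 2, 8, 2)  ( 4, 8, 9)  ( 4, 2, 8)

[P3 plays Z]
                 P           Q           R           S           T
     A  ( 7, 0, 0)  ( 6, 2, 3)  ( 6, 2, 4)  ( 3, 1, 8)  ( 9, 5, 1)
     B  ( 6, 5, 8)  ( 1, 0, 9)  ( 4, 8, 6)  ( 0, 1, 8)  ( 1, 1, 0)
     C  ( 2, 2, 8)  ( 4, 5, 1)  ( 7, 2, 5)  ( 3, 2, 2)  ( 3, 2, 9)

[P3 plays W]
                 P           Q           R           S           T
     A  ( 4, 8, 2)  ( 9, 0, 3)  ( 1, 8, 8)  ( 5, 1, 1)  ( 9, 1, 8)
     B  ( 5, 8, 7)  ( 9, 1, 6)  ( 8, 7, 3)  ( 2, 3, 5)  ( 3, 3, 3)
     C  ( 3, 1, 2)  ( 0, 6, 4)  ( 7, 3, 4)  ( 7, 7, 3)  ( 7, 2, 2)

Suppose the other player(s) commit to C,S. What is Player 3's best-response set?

argmax u_3 = {Y}

u_3(X vs C,S) = 1
u_3(Y vs C,S) = 9
u_3(Z vs C,S) = 2
u_3(W vs C,S) = 3
max payoff 9 at {Y}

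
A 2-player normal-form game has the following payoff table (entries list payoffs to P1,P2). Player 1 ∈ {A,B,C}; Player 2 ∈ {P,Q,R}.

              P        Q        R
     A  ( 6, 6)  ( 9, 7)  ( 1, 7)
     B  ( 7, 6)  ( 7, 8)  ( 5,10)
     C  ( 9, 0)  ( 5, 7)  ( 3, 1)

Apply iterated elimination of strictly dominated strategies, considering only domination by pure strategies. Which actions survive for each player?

Remaining: P1:{A,B} P2:{Q,R}

P2 drop P (Q beats it: A:7>6 B:8>6 C:7>0)
P1 drop C (B beats it: Q:7>5 R:5>3)
P1→{A,B} P2→{Q,R}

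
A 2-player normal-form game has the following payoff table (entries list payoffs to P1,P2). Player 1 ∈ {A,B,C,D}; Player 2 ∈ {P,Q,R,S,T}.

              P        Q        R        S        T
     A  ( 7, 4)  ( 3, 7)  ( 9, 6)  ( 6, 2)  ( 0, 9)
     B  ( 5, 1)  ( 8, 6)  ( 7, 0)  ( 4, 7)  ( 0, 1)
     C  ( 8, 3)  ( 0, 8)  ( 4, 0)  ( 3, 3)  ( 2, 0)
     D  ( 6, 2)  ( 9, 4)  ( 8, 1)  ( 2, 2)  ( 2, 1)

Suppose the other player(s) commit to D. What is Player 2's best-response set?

u_2(P vs D) = 2
u_2(Q vs D) = 4
u_2(R vs D) = 1
u_2(S vs D) = 2
u_2(T vs D) = 1
max payoff 4 at {Q}

argmax u_2 = {Q}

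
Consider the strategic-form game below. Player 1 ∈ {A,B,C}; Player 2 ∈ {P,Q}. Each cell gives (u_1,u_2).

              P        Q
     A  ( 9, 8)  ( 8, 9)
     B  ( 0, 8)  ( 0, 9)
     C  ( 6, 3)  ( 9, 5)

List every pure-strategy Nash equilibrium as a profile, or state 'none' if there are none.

(A,P): not NE [P2→Q gives 9>8]
(A,Q): not NE [P1→C gives 9>8]
(B,P): not NE [P1→A gives 9>0; P2→Q gives 9>8]
(B,Q): not NE [P1→C gives 9>0]
(C,P): not NE [P1→A gives 9>6; P2→Q gives 5>3]
(C,Q): NE

Nash profiles: (C,Q)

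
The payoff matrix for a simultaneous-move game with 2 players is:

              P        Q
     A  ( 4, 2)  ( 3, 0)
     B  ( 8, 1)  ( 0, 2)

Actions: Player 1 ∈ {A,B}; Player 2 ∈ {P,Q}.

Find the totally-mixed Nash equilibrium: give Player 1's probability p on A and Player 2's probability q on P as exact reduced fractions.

p=1/3, q=3/7

P1 indiff ⇒ q·4+(1-q)·3 = q·8+(1-q)·0 ⇒ q(-4) = (1-q)(-3) ⇒ q = 3/7
P2 indiff ⇒ p·2+(1-p)·1 = p·0+(1-p)·2 ⇒ p(2) = (1-p)(1) ⇒ p = 1/3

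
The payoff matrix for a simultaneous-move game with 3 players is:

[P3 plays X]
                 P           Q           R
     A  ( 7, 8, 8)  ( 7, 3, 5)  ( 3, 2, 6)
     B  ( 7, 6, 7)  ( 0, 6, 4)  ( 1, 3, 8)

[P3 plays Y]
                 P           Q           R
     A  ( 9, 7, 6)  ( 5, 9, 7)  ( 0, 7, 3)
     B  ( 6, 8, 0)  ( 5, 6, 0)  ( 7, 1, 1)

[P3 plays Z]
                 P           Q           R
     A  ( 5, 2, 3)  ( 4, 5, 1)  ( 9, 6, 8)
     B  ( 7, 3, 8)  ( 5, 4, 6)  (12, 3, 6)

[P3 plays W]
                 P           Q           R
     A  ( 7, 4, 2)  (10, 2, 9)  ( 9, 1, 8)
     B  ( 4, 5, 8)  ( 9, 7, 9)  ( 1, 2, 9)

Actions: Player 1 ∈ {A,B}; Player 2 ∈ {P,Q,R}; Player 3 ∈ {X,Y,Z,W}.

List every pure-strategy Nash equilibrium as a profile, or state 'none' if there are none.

PSNE = {(A,P,X)}

(A,P,X): NE
(A,P,Y): not NE [P2→Q gives 9>7; P3→X gives 8>6]
(A,P,Z): not NE [P1→B gives 7>5; P2→R gives 6>2; P3→X gives 8>3]
(A,P,W): not NE [P3→X gives 8>2]
(A,Q,X): not NE [P2→P gives 8>3; P3→W gives 9>5]
(A,Q,Y): not NE [P3→W gives 9>7]
(A,Q,Z): not NE [P1→B gives 5>4; P2→R gives 6>5; P3→W gives 9>1]
(A,Q,W): not NE [P2→P gives 4>2]
(A,R,X): not NE [P2→P gives 8>2; P3→W gives 8>6]
(A,R,Y): not NE [P1→B gives 7>0; P2→Q gives 9>7; P3→W gives 8>3]
(A,R,Z): not NE [P1→B gives 12>9]
(A,R,W): not NE [P2→P gives 4>1]
(B,P,X): not NE [P3→W gives 8>7]
(B,P,Y): not NE [P1→A gives 9>6; P3→W gives 8>0]
(B,P,Z): not NE [P2→Q gives 4>3]
(B,P,W): not NE [P1→A gives 7>4; P2→Q gives 7>5]
(B,Q,X): not NE [P1→A gives 7>0; P3→W gives 9>4]
(B,Q,Y): not NE [P2→P gives 8>6; P3→W gives 9>0]
(B,Q,Z): not NE [P3→W gives 9>6]
(B,Q,W): not NE [P1→A gives 10>9]
(B,R,X): not NE [P1→A gives 3>1; P2→Q gives 6>3; P3→W gives 9>8]
(B,R,Y): not NE [P2→P gives 8>1; P3→W gives 9>1]
(B,R,Z): not NE [P2→Q gives 4>3; P3→W gives 9>6]
(B,R,W): not NE [P1→A gives 9>1; P2→Q gives 7>2]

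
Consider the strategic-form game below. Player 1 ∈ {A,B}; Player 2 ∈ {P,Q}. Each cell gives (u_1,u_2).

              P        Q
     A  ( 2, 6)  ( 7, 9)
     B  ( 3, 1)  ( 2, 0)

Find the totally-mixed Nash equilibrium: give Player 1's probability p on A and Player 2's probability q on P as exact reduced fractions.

P1 mixes 1/4 on A; P2 mixes 5/6 on P

P1 indiff ⇒ q·2+(1-q)·7 = q·3+(1-q)·2 ⇒ q(-1) = (1-q)(-5) ⇒ q = 5/6
P2 indiff ⇒ p·6+(1-p)·1 = p·9+(1-p)·0 ⇒ p(-3) = (1-p)(-1) ⇒ p = 1/4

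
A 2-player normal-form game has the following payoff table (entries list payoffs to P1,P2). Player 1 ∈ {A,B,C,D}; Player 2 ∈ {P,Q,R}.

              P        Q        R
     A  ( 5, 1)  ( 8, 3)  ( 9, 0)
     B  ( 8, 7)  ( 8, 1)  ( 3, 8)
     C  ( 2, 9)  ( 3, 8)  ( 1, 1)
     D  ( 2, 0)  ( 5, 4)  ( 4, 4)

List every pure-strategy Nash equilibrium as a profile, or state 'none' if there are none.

(A,P): not NE [P1→B gives 8>5; P2→Q gives 3>1]
(A,Q): NE
(A,R): not NE [P2→Q gives 3>0]
(B,P): not NE [P2→R gives 8>7]
(B,Q): not NE [P2→R gives 8>1]
(B,R): not NE [P1→A gives 9>3]
(C,P): not NE [P1→B gives 8>2]
(C,Q): not NE [P1→B gives 8>3; P2→P gives 9>8]
(C,R): not NE [P1→A gives 9>1; P2→P gives 9>1]
(D,P): not NE [P1→B gives 8>2; P2→R gives 4>0]
(D,Q): not NE [P1→B gives 8>5]
(D,R): not NE [P1→A gives 9>4]

PSNE = {(A,Q)}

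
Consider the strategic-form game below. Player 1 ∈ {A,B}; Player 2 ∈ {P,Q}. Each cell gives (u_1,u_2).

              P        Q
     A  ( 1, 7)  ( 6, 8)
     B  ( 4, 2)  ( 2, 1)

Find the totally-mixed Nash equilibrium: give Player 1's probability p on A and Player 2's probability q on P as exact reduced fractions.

P1 indiff ⇒ q·1+(1-q)·6 = q·4+(1-q)·2 ⇒ q(-3) = (1-q)(-4) ⇒ q = 4/7
P2 indiff ⇒ p·7+(1-p)·2 = p·8+(1-p)·1 ⇒ p(-1) = (1-p)(-1) ⇒ p = 1/2

P1 mixes 1/2 on A; P2 mixes 4/7 on P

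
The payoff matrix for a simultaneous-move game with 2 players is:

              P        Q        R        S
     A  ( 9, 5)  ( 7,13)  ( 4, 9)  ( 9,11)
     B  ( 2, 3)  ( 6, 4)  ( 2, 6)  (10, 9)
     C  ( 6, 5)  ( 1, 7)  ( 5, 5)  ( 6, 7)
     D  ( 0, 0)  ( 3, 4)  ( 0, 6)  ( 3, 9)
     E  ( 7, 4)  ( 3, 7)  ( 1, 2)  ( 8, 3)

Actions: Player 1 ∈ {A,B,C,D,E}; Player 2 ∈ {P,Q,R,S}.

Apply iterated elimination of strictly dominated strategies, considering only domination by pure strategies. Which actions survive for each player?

P1 drop D (A beats it: P:9>0 Q:7>3 R:4>0 S:9>3)
P1 drop E (A beats it: P:9>7 Q:7>3 R:4>1 S:9>8)
P2 drop P (Q beats it: A:13>5 B:4>3 C:7>5)
P2 drop R (S beats it: A:11>9 B:9>6 C:7>5)
P1 drop C (A beats it: Q:7>1 S:9>6)
P1→{A,B} P2→{Q,S}

Remaining: P1:{A,B} P2:{Q,S}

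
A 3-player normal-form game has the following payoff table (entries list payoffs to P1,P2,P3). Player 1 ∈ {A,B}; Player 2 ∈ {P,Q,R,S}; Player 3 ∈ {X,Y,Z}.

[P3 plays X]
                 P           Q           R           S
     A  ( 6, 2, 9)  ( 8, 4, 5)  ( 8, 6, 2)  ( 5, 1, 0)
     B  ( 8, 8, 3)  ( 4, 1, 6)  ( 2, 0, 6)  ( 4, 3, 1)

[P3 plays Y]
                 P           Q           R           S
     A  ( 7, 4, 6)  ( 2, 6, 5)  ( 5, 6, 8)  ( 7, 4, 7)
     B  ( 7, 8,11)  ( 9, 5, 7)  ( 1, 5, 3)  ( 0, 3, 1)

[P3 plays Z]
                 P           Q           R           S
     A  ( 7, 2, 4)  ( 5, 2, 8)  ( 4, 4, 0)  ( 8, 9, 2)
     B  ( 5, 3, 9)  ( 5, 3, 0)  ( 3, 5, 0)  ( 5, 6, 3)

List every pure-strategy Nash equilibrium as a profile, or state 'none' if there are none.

NE set: (A,R,Y), (B,P,Y)

(A,P,X): not NE [P1→B gives 8>6; P2→R gives 6>2]
(A,P,Y): not NE [P2→R gives 6>4; P3→X gives 9>6]
(A,P,Z): not NE [P2→S gives 9>2; P3→X gives 9>4]
(A,Q,X): not NE [P2→R gives 6>4; P3→Z gives 8>5]
(A,Q,Y): not NE [P1→B gives 9>2; P3→Z gives 8>5]
(A,Q,Z): not NE [P2→S gives 9>2]
(A,R,X): not NE [P3→Y gives 8>2]
(A,R,Y): NE
(A,R,Z): not NE [P2→S gives 9>4; P3→Y gives 8>0]
(A,S,X): not NE [P2→R gives 6>1; P3→Y gives 7>0]
(A,S,Y): not NE [P2→R gives 6>4]
(A,S,Z): not NE [P3→Y gives 7>2]
(B,P,X): not NE [P3→Y gives 11>3]
(B,P,Y): NE
(B,P,Z): not NE [P1→A gives 7>5; P2→S gives 6>3; P3→Y gives 11>9]
(B,Q,X): not NE [P1→A gives 8>4; P2→P gives 8>1; P3→Y gives 7>6]
(B,Q,Y): not NE [P2→P gives 8>5]
(B,Q,Z): not NE [P2→S gives 6>3; P3→Y gives 7>0]
(B,R,X): not NE [P1→A gives 8>2; P2→P gives 8>0]
(B,R,Y): not NE [P1→A gives 5>1; P2→P gives 8>5; P3→X gives 6>3]
(B,R,Z): not NE [P1→A gives 4>3; P2→S gives 6>5; P3→X gives 6>0]
(B,S,X): not NE [P1→A gives 5>4; P2→P gives 8>3; P3→Z gives 3>1]
(B,S,Y): not NE [P1→A gives 7>0; P2→P gives 8>3; P3→Z gives 3>1]
(B,S,Z): not NE [P1→A gives 8>5]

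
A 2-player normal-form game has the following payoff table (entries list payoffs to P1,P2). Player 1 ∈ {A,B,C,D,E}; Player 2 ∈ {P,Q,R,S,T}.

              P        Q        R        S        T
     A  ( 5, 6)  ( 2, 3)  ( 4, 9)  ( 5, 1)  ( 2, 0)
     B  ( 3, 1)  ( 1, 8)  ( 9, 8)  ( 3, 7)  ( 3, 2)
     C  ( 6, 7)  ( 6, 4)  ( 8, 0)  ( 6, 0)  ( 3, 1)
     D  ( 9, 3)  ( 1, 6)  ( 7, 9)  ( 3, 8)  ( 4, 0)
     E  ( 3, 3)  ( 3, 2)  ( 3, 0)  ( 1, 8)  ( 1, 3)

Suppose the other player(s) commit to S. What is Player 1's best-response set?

P1 best: {C}

u_1(A vs S) = 5
u_1(B vs S) = 3
u_1(C vs S) = 6
u_1(D vs S) = 3
u_1(E vs S) = 1
max payoff 6 at {C}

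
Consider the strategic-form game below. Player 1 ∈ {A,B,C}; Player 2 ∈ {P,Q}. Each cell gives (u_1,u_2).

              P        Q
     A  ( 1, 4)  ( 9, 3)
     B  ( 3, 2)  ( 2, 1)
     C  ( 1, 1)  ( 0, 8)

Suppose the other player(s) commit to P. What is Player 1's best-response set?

argmax u_1 = {B}

u_1(A vs P) = 1
u_1(B vs P) = 3
u_1(C vs P) = 1
max payoff 3 at {B}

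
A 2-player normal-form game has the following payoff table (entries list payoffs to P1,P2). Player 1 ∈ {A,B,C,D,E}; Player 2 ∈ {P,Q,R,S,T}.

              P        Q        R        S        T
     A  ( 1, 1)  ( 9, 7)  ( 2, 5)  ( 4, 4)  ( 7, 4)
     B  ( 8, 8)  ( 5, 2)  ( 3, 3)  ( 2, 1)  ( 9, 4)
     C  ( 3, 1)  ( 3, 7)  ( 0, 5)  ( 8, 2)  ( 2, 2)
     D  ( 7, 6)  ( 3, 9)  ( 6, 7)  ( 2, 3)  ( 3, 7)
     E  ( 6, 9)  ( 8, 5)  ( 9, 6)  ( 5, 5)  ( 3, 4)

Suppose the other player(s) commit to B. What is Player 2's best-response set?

P2 best: {P}

u_2(P vs B) = 8
u_2(Q vs B) = 2
u_2(R vs B) = 3
u_2(S vs B) = 1
u_2(T vs B) = 4
max payoff 8 at {P}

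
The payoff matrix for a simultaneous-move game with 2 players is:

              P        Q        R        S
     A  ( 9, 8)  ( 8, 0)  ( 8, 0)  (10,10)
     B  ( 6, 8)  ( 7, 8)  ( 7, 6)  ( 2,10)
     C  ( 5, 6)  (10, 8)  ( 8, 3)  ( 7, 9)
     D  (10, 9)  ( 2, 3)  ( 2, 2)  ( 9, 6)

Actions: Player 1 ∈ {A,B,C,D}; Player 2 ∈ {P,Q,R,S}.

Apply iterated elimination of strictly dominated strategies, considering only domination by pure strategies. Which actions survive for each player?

P1 drop B (A beats it: P:9>6 Q:8>7 R:8>7 S:10>2)
P2 drop Q (S beats it: A:10>0 C:9>8 D:6>3)
P2 drop R (P beats it: A:8>0 C:6>3 D:9>2)
P1 drop C (A beats it: P:9>5 S:10>7)
P1→{A,D} P2→{P,S}

Remaining: P1:{A,D} P2:{P,S}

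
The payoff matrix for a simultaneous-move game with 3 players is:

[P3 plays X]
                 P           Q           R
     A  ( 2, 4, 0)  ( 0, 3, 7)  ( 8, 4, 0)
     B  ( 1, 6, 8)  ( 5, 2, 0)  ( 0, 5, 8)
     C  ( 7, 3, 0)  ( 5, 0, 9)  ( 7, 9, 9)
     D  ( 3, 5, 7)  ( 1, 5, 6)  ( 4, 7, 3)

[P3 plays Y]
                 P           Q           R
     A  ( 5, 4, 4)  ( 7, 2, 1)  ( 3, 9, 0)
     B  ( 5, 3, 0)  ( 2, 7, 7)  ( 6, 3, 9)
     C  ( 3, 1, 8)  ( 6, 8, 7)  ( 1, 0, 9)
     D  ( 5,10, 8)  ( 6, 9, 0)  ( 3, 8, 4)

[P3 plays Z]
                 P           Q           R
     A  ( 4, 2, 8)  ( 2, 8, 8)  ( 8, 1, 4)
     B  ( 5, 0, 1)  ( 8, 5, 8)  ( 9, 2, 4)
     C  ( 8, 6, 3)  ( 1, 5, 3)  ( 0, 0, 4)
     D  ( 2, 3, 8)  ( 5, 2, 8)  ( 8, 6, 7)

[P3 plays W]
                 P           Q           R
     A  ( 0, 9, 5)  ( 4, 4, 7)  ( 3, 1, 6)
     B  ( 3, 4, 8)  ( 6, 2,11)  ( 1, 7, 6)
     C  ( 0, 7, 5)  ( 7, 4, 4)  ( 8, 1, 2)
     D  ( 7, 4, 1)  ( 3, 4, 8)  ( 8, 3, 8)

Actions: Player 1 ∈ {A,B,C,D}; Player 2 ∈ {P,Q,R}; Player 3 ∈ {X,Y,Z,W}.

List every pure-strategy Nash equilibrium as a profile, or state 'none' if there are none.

PSNE = {(D,P,Y)}

(A,P,X): not NE [P1→C gives 7>2; P3→Z gives 8>0]
(A,P,Y): not NE [P2→R gives 9>4; P3→Z gives 8>4]
(A,P,Z): not NE [P1→C gives 8>4; P2→Q gives 8>2]
(A,P,W): not NE [P1→D gives 7>0; P3→Z gives 8>5]
(A,Q,X): not NE [P1→C gives 5>0; P2→R gives 4>3; P3→Z gives 8>7]
(A,Q,Y): not NE [P2→R gives 9>2; P3→Z gives 8>1]
(A,Q,Z): not NE [P1→B gives 8>2]
(A,Q,W): not NE [P1→C gives 7>4; P2→P gives 9>4; P3→Z gives 8>7]
(A,R,X): not NE [P3→W gives 6>0]
(A,R,Y): not NE [P1→B gives 6>3; P3→W gives 6>0]
(A,R,Z): not NE [P1→B gives 9>8; P2→Q gives 8>1; P3→W gives 6>4]
(A,R,W): not NE [P1→D gives 8>3; P2→P gives 9>1]
(B,P,X): not NE [P1→C gives 7>1]
(B,P,Y): not NE [P2→Q gives 7>3; P3→W gives 8>0]
(B,P,Z): not NE [P1→C gives 8>5; P2→Q gives 5>0; P3→W gives 8>1]
(B,P,W): not NE [P1→D gives 7>3; P2→R gives 7>4]
(B,Q,X): not NE [P2→P gives 6>2; P3→W gives 11>0]
(B,Q,Y): not NE [P1→A gives 7>2; P3→W gives 11>7]
(B,Q,Z): not NE [P3→W gives 11>8]
(B,Q,W): not NE [P1→C gives 7>6; P2→R gives 7>2]
(B,R,X): not NE [P1→A gives 8>0; P2→P gives 6>5; P3→Y gives 9>8]
(B,R,Y): not NE [P2→Q gives 7>3]
(B,R,Z): not NE [P2→Q gives 5>2; P3→Y gives 9>4]
(B,R,W): not NE [P1→D gives 8>1; P3→Y gives 9>6]
(C,P,X): not NE [P2→R gives 9>3; P3→Y gives 8>0]
(C,P,Y): not NE [P1→D gives 5>3; P2→Q gives 8>1]
(C,P,Z): not NE [P3→Y gives 8>3]
(C,P,W): not NE [P1→D gives 7>0; P3→Y gives 8>5]
(C,Q,X): not NE [P2→R gives 9>0]
(C,Q,Y): not NE [P1→A gives 7>6; P3→X gives 9>7]
(C,Q,Z): not NE [P1→B gives 8>1; P2→P gives 6>5; P3→X gives 9>3]
(C,Q,W): not NE [P2→P gives 7>4; P3→X gives 9>4]
(C,R,X): not NE [P1→A gives 8>7]
(C,R,Y): not NE [P1→B gives 6>1; P2→Q gives 8>0]
(C,R,Z): not NE [P1→B gives 9>0; P2→P gives 6>0; P3→Y gives 9>4]
(C,R,W): not NE [P2→P gives 7>1; P3→Y gives 9>2]
(D,P,X): not NE [P1→C gives 7>3; P2→R gives 7>5; P3→Z gives 8>7]
(D,P,Y): NE
(D,P,Z): not NE [P1→C gives 8>2; P2→R gives 6>3]
(D,P,W): not NE [P3→Z gives 8>1]
(D,Q,X): not NE [P1→C gives 5>1; P2→R gives 7>5; P3→W gives 8>6]
(D,Q,Y): not NE [P1→A gives 7>6; P2→P gives 10>9; P3→W gives 8>0]
(D,Q,Z): not NE [P1→B gives 8>5; P2→R gives 6>2]
(D,Q,W): not NE [P1→C gives 7>3]
(D,R,X): not NE [P1→A gives 8>4; P3→W gives 8>3]
(D,R,Y): not NE [P1→B gives 6>3; P2→P gives 10>8; P3→W gives 8>4]
(D,R,Z): not NE [P1→B gives 9>8; P3→W gives 8>7]
(D,R,W): not NE [P2→Q gives 4>3]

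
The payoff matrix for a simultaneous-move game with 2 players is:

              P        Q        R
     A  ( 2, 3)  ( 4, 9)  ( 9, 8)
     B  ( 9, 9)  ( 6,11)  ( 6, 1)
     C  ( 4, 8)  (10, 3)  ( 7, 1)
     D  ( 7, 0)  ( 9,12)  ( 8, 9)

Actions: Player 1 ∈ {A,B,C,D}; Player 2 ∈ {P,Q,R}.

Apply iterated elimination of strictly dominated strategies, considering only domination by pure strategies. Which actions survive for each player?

P2 drop R (Q beats it: A:9>8 B:11>1 C:3>1 D:12>9)
P1 drop A (B beats it: P:9>2 Q:6>4)
P1→{B,C,D} P2→{P,Q}

Survivors P1:{B,C,D} P2:{P,Q}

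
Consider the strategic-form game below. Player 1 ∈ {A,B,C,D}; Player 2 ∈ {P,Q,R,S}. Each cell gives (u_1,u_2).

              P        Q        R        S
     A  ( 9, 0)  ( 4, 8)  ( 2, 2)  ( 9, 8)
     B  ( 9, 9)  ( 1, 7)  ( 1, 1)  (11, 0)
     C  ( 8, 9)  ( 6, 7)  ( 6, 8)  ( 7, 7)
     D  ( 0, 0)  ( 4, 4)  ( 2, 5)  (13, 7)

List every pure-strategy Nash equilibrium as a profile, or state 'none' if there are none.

(A,P): not NE [P2→S gives 8>0]
(A,Q): not NE [P1→C gives 6>4]
(A,R): not NE [P1→C gives 6>2; P2→S gives 8>2]
(A,S): not NE [P1→D gives 13>9]
(B,P): NE
(B,Q): not NE [P1→C gives 6>1; P2→P gives 9>7]
(B,R): not NE [P1→C gives 6>1; P2→P gives 9>1]
(B,S): not NE [P1→D gives 13>11; P2→P gives 9>0]
(C,P): not NE [P1→B gives 9>8]
(C,Q): not NE [P2→P gives 9>7]
(C,R): not NE [P2→P gives 9>8]
(C,S): not NE [P1→D gives 13>7; P2→P gives 9>7]
(D,P): not NE [P1→B gives 9>0; P2→S gives 7>0]
(D,Q): not NE [P1→C gives 6>4; P2→S gives 7>4]
(D,R): not NE [P1→C gives 6>2; P2→S gives 7>5]
(D,S): NE

Nash profiles: (B,P), (D,S)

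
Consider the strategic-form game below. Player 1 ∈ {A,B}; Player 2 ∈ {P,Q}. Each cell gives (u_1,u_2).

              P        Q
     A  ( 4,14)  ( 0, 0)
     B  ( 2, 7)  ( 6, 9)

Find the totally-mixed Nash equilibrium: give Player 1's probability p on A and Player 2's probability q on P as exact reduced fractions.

P1 mixes 1/8 on A; P2 mixes 3/4 on P

P1 indiff ⇒ q·4+(1-q)·0 = q·2+(1-q)·6 ⇒ q(2) = (1-q)(6) ⇒ q = 3/4
P2 indiff ⇒ p·14+(1-p)·7 = p·0+(1-p)·9 ⇒ p(14) = (1-p)(2) ⇒ p = 1/8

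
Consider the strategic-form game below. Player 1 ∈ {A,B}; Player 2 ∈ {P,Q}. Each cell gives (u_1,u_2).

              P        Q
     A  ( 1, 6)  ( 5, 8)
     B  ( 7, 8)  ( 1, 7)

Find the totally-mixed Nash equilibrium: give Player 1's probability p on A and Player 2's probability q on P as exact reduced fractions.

P1 indiff ⇒ q·1+(1-q)·5 = q·7+(1-q)·1 ⇒ q(-6) = (1-q)(-4) ⇒ q = 2/5
P2 indiff ⇒ p·6+(1-p)·8 = p·8+(1-p)·7 ⇒ p(-2) = (1-p)(-1) ⇒ p = 1/3

P1 mixes 1/3 on A; P2 mixes 2/5 on P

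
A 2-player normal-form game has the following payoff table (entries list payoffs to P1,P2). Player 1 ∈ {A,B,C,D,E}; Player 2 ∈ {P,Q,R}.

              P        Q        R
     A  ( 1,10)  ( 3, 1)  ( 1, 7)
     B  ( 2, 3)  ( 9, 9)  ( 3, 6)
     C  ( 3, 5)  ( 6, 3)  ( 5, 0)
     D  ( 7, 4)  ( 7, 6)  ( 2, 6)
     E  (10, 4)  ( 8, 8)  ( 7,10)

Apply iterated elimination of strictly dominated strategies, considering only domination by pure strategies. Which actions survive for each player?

P1 drop A (B beats it: P:2>1 Q:9>3 R:3>1)
P1 drop C (E beats it: P:10>3 Q:8>6 R:7>5)
P1 drop D (E beats it: P:10>7 Q:8>7 R:7>2)
P2 drop P (Q beats it: B:9>3 E:8>4)
P1→{B,E} P2→{Q,R}

Remaining: P1:{B,E} P2:{Q,R}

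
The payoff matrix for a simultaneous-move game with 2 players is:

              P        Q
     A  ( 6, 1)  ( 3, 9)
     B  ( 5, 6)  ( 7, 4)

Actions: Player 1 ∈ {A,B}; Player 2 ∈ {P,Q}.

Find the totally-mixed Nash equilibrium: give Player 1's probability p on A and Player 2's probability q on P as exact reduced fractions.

P1 mixes 1/5 on A; P2 mixes 4/5 on P

P1 indiff ⇒ q·6+(1-q)·3 = q·5+(1-q)·7 ⇒ q(1) = (1-q)(4) ⇒ q = 4/5
P2 indiff ⇒ p·1+(1-p)·6 = p·9+(1-p)·4 ⇒ p(-8) = (1-p)(-2) ⇒ p = 1/5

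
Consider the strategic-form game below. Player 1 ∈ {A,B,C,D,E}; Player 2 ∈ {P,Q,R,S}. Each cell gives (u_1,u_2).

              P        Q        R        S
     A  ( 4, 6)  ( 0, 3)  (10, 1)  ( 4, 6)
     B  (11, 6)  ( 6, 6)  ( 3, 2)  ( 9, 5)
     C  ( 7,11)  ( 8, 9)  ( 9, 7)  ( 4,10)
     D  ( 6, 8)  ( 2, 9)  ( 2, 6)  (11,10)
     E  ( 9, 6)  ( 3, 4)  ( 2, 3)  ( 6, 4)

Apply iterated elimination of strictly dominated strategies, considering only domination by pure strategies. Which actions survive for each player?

Remaining: P1:{B,C,D} P2:{P,Q,S}

P1 drop E (B beats it: P:11>9 Q:6>3 R:3>2 S:9>6)
P2 drop R (P beats it: A:6>1 B:6>2 C:11>7 D:8>6)
P1 drop A (B beats it: P:11>4 Q:6>0 S:9>4)
P1→{B,C,D} P2→{P,Q,S}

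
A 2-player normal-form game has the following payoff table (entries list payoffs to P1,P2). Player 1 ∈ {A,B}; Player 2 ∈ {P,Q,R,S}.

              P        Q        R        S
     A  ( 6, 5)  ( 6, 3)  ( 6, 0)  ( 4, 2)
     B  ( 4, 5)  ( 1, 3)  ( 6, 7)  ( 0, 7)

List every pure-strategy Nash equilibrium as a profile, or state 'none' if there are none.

Nash profiles: (A,P), (B,R)

(A,P): NE
(A,Q): not NE [P2→P gives 5>3]
(A,R): not NE [P2→P gives 5>0]
(A,S): not NE [P2→P gives 5>2]
(B,P): not NE [P1→A gives 6>4; P2→S gives 7>5]
(B,Q): not NE [P1→A gives 6>1; P2→S gives 7>3]
(B,R): NE
(B,S): not NE [P1→A gives 4>0]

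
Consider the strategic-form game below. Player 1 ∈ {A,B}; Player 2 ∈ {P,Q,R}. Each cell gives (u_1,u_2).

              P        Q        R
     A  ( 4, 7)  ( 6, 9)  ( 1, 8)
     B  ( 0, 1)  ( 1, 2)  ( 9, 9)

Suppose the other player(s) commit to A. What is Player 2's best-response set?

u_2(P vs A) = 7
u_2(Q vs A) = 9
u_2(R vs A) = 8
max payoff 9 at {Q}

argmax u_2 = {Q}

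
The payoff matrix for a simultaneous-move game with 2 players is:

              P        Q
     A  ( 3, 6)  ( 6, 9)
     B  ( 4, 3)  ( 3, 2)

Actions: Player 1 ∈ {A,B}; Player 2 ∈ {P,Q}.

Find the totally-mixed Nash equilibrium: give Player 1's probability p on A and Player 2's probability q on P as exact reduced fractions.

P1 mixes 1/4 on A; P2 mixes 3/4 on P

P1 indiff ⇒ q·3+(1-q)·6 = q·4+(1-q)·3 ⇒ q(-1) = (1-q)(-3) ⇒ q = 3/4
P2 indiff ⇒ p·6+(1-p)·3 = p·9+(1-p)·2 ⇒ p(-3) = (1-p)(-1) ⇒ p = 1/4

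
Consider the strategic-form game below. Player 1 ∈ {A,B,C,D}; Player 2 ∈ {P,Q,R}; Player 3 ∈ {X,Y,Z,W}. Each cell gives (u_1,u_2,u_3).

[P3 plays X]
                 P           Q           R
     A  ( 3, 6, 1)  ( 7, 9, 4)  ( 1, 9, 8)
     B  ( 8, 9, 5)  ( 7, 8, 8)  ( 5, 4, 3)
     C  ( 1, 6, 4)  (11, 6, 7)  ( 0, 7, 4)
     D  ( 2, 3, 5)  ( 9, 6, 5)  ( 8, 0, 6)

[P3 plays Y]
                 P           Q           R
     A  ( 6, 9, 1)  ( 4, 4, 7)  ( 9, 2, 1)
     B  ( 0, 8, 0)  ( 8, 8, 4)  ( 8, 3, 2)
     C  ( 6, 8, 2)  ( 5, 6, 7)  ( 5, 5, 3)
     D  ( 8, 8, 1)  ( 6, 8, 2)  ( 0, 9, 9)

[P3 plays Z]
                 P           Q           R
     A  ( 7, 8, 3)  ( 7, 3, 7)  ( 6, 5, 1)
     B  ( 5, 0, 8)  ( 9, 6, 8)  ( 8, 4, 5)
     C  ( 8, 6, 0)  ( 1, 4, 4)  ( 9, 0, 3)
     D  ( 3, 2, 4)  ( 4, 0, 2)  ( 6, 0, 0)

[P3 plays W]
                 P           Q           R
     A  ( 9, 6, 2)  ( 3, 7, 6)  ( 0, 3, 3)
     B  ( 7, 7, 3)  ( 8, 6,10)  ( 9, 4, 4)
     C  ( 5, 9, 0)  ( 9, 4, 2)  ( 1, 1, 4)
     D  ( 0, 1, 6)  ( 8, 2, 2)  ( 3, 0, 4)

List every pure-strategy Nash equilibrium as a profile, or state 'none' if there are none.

(A,P,X): not NE [P1→B gives 8>3; P2→R gives 9>6; P3→Z gives 3>1]
(A,P,Y): not NE [P1→D gives 8>6; P3→Z gives 3>1]
(A,P,Z): not NE [P1→C gives 8>7]
(A,P,W): not NE [P2→Q gives 7>6; P3→Z gives 3>2]
(A,Q,X): not NE [P1→C gives 11>7; P3→Z gives 7>4]
(A,Q,Y): not NE [P1→B gives 8>4; P2→P gives 9>4]
(A,Q,Z): not NE [P1→B gives 9>7; P2→P gives 8>3]
(A,Q,W): not NE [P1→C gives 9>3; P3→Z gives 7>6]
(A,R,X): not NE [P1→D gives 8>1]
(A,R,Y): not NE [P2→P gives 9>2; P3→X gives 8>1]
(A,R,Z): not NE [P1→C gives 9>6; P2→P gives 8>5; P3→X gives 8>1]
(A,R,W): not NE [P1→B gives 9>0; P2→Q gives 7>3; P3→X gives 8>3]
(B,P,X): not NE [P3→Z gives 8>5]
(B,P,Y): not NE [P1→D gives 8>0; P3→Z gives 8>0]
(B,P,Z): not NE [P1→C gives 8>5; P2→Q gives 6>0]
(B,P,W): not NE [P1→A gives 9>7; P3→Z gives 8>3]
(B,Q,X): not NE [P1→C gives 11>7; P2→P gives 9>8; P3→W gives 10>8]
(B,Q,Y): not NE [P3→W gives 10>4]
(B,Q,Z): not NE [P3→W gives 10>8]
(B,Q,W): not NE [P1→C gives 9>8; P2→P gives 7>6]
(B,R,X): not NE [P1→D gives 8>5; P2→P gives 9>4; P3→Z gives 5>3]
(B,R,Y): not NE [P1→A gives 9>8; P2→Q gives 8>3; P3→Z gives 5>2]
(B,R,Z): not NE [P1→C gives 9>8; P2→Q gives 6>4]
(B,R,W): not NE [P2→P gives 7>4; P3→Z gives 5>4]
(C,P,X): not NE [P1→B gives 8>1; P2→R gives 7>6]
(C,P,Y): not NE [P1→D gives 8>6; P3→X gives 4>2]
(C,P,Z): not NE [P3→X gives 4>0]
(C,P,W): not NE [P1→A gives 9>5; P3→X gives 4>0]
(C,Q,X): not NE [P2→R gives 7>6]
(C,Q,Y): not NE [P1→B gives 8>5; P2→P gives 8>6]
(C,Q,Z): not NE [P1→B gives 9>1; P2→P gives 6>4; P3→Y gives 7>4]
(C,Q,W): not NE [P2→P gives 9>4; P3→Y gives 7>2]
(C,R,X): not NE [P1→D gives 8>0]
(C,R,Y): not NE [P1→A gives 9>5; P2→P gives 8>5; P3→W gives 4>3]
(C,R,Z): not NE [P2→P gives 6>0; P3→W gives 4>3]
(C,R,W): not NE [P1→B gives 9>1; P2→P gives 9>1]
(D,P,X): not NE [P1→B gives 8>2; P2→Q gives 6>3; P3→W gives 6>5]
(D,P,Y): not NE [P2→R gives 9>8; P3→W gives 6>1]
(D,P,Z): not NE [P1→C gives 8>3; P3→W gives 6>4]
(D,P,W): not NE [P1→A gives 9>0; P2→Q gives 2>1]
(D,Q,X): not NE [P1→C gives 11>9]
(D,Q,Y): not NE [P1→B gives 8>6; P2→R gives 9>8; P3→X gives 5>2]
(D,Q,Z): not NE [P1→B gives 9>4; P2→P gives 2>0; P3→X gives 5>2]
(D,Q,W): not NE [P1→C gives 9>8; P3→X gives 5>2]
(D,R,X): not NE [P2→Q gives 6>0; P3→Y gives 9>6]
(D,R,Y): not NE [P1→A gives 9>0]
(D,R,Z): not NE [P1→C gives 9>6; P2→P gives 2>0; P3→Y gives 9>0]
(D,R,W): not NE [P1→B gives 9>3; P2→Q gives 2>0; P3→Y gives 9>4]

PSNE: ∅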